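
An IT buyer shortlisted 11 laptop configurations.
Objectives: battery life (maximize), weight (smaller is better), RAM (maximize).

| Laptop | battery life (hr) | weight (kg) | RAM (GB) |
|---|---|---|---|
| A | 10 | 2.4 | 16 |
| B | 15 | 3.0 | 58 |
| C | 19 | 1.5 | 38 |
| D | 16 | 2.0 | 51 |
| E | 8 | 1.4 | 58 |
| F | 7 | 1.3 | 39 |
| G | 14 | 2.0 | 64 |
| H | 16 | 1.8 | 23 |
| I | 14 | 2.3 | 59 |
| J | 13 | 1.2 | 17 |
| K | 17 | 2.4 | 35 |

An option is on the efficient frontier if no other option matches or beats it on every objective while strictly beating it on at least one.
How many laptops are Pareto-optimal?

7

A: dominated by C (battery life 19≥10, weight 1.5≤2.4, RAM 38≥16).
B: not dominated.
C: not dominated (best battery life).
D: not dominated.
E: not dominated.
F: not dominated.
G: not dominated (best RAM).
H: dominated by C (battery life 19≥16, weight 1.5≤1.8, RAM 38≥23).
I: dominated by G (battery life 14≥14, weight 2.0≤2.3, RAM 64≥59).
J: not dominated (best weight).
K: dominated by C (battery life 19≥17, weight 1.5≤2.4, RAM 38≥35).
Pareto-optimal: B, C, D, E, F, G, J → 7.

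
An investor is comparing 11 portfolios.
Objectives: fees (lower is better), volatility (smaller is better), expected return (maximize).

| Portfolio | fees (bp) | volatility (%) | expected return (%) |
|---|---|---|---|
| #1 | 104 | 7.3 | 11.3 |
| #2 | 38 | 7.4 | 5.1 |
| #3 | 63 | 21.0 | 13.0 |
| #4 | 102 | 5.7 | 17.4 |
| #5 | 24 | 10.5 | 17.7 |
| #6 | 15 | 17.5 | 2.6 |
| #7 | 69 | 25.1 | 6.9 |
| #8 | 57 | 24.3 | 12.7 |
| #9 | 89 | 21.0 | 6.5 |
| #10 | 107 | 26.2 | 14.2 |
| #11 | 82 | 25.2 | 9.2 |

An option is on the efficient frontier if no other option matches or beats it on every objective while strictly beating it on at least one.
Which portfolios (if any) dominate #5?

#1: worse on fees (104 vs 24).
#2: worse on fees (38 vs 24).
#3: worse on fees (63 vs 24).
#4: worse on fees (102 vs 24).
#6: worse on volatility (17.5 vs 10.5).
#7: worse on fees (69 vs 24).
#8: worse on fees (57 vs 24).
#9: worse on fees (89 vs 24).
#10: worse on fees (107 vs 24).
#11: worse on fees (82 vs 24).
No option dominates #5.

none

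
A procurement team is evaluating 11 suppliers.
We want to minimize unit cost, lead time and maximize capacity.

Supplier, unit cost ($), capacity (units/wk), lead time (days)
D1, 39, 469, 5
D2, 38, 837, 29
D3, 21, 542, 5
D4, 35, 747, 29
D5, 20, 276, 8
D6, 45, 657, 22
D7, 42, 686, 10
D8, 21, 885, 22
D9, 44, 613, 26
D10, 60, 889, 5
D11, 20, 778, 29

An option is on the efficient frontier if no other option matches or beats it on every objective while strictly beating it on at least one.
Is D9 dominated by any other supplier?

D7 vs D9: unit cost 42≤44, capacity 686≥613, lead time 10≤26 — D7 is at least as good on every objective and strictly better on at least one, so D7 dominates D9.

Yes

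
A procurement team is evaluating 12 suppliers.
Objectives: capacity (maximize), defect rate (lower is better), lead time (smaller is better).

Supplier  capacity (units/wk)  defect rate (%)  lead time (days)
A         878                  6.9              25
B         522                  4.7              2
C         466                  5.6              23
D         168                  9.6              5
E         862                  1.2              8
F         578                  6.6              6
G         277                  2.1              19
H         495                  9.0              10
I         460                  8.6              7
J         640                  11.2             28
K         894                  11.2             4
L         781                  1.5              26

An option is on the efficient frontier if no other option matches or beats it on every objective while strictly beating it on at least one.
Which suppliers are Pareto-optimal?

A: not dominated.
B: not dominated (best lead time).
C: dominated by B (capacity 522≥466, defect rate 4.7≤5.6, lead time 2≤23).
D: dominated by B (capacity 522≥168, defect rate 4.7≤9.6, lead time 2≤5).
E: not dominated (best defect rate).
F: not dominated.
G: dominated by E (capacity 862≥277, defect rate 1.2≤2.1, lead time 8≤19).
H: dominated by B (capacity 522≥495, defect rate 4.7≤9.0, lead time 2≤10).
I: dominated by B (capacity 522≥460, defect rate 4.7≤8.6, lead time 2≤7).
J: dominated by A (capacity 878≥640, defect rate 6.9≤11.2, lead time 25≤28).
K: not dominated (best capacity).
L: dominated by E (capacity 862≥781, defect rate 1.2≤1.5, lead time 8≤26).

A, B, E, F, K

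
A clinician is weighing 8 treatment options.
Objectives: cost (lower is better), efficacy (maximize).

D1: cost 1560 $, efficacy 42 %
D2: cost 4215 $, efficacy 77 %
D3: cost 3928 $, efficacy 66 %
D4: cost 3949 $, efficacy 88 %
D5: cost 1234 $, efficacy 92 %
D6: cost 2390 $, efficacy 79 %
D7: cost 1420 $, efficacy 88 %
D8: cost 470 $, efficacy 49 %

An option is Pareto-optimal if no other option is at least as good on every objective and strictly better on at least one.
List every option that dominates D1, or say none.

D5: cost 1234≤1560, efficacy 92≥42 — dominates D1.
D7: cost 1420≤1560, efficacy 88≥42 — dominates D1.
D8: cost 470≤1560, efficacy 49≥42 — dominates D1.
Others (D2, D3, D4, D6) are each worse than D1 on at least one objective.

D5, D7, D8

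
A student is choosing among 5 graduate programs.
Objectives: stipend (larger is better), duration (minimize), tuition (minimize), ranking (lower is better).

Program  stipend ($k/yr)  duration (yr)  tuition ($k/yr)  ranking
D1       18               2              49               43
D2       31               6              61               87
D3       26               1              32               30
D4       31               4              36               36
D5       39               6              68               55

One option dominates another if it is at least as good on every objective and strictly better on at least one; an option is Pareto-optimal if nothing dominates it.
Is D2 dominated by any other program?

Yes

D4 vs D2: stipend 31≥31, duration 4≤6, tuition 36≤61, ranking 36≤87 — D4 is at least as good on every objective and strictly better on at least one, so D4 dominates D2.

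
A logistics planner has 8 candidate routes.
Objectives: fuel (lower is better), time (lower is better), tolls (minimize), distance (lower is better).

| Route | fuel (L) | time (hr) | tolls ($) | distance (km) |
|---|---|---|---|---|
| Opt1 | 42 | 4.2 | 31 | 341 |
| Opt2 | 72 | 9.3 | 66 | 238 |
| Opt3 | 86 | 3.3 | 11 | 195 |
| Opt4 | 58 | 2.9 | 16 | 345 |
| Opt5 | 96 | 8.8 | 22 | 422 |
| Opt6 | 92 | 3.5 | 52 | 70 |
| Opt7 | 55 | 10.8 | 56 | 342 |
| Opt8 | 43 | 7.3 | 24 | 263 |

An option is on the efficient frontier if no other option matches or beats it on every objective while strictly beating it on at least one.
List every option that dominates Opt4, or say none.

none

Opt1: worse on time (4.2 vs 2.9).
Opt2: worse on fuel (72 vs 58).
Opt3: worse on fuel (86 vs 58).
Opt5: worse on fuel (96 vs 58).
Opt6: worse on fuel (92 vs 58).
Opt7: worse on time (10.8 vs 2.9).
Opt8: worse on time (7.3 vs 2.9).
No option dominates Opt4.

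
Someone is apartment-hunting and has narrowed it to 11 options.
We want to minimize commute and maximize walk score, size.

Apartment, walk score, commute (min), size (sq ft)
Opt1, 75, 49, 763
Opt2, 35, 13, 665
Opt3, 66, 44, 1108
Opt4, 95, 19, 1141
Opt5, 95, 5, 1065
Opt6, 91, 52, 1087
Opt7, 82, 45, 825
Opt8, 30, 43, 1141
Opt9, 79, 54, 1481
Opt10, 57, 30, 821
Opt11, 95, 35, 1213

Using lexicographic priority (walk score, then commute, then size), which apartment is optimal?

First maximize walk score: best is 95, kept {Opt4, Opt5, Opt11}.
Then minimize commute: best is 5, kept {Opt5}.

Opt5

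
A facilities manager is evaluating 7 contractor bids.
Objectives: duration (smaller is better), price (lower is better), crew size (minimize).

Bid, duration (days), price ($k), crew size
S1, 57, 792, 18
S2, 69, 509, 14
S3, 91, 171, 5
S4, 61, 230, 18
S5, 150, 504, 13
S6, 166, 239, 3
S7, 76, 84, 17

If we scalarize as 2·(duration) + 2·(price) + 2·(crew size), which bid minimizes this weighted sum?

S1: 2·57 + 2·792 + 2·18 = 1734
S2: 2·69 + 2·509 + 2·14 = 1184
S3: 2·91 + 2·171 + 2·5 = 534
S4: 2·61 + 2·230 + 2·18 = 618
S5: 2·150 + 2·504 + 2·13 = 1334
S6: 2·166 + 2·239 + 2·3 = 816
S7: 2·76 + 2·84 + 2·17 = 354
Lowest: S7 at 354.

S7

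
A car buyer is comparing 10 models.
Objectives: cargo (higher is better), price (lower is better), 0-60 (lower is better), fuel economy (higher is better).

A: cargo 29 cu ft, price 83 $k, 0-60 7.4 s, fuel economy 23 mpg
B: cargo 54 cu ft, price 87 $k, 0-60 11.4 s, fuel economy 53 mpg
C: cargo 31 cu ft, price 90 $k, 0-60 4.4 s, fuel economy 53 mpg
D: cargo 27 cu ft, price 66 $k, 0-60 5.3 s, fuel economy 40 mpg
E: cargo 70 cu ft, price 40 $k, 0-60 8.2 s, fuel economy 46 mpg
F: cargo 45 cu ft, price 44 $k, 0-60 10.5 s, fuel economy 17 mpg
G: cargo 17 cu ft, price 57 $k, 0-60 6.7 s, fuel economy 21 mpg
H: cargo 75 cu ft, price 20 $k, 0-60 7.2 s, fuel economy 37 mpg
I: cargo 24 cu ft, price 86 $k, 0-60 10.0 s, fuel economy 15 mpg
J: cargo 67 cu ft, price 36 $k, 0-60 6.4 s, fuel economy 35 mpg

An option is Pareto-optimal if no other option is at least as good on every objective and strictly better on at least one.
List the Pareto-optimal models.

B, C, D, E, H, J

A: dominated by H (cargo 75≥29, price 20≤83, 0-60 7.2≤7.4, fuel economy 37≥23).
B: not dominated.
C: not dominated (best 0-60).
D: not dominated.
E: not dominated.
F: dominated by E (cargo 70≥45, price 40≤44, 0-60 8.2≤10.5, fuel economy 46≥17).
G: dominated by J (cargo 67≥17, price 36≤57, 0-60 6.4≤6.7, fuel economy 35≥21).
H: not dominated (best cargo).
I: dominated by A (cargo 29≥24, price 83≤86, 0-60 7.4≤10.0, fuel economy 23≥15).
J: not dominated.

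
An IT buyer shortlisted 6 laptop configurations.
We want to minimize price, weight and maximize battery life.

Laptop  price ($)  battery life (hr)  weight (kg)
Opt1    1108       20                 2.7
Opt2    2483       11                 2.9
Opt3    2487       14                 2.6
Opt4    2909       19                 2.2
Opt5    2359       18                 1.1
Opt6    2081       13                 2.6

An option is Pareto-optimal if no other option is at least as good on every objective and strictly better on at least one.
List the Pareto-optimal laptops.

Opt1: not dominated (best price).
Opt2: dominated by Opt1 (price 1108≤2483, battery life 20≥11, weight 2.7≤2.9).
Opt3: dominated by Opt5 (price 2359≤2487, battery life 18≥14, weight 1.1≤2.6).
Opt4: not dominated.
Opt5: not dominated (best weight).
Opt6: not dominated.

Opt1, Opt4, Opt5, Opt6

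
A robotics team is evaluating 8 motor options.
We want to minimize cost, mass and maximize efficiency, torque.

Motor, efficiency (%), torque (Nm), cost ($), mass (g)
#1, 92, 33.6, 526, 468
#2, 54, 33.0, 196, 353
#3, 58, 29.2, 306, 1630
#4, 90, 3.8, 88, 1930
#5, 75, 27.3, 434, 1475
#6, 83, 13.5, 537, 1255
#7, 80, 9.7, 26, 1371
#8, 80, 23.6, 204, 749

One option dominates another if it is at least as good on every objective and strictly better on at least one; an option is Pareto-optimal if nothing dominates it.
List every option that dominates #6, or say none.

#1: efficiency 92≥83, torque 33.6≥13.5, cost 526≤537, mass 468≤1255 — dominates #6.
Others (#2, #3, #4, #5, #7, #8) are each worse than #6 on at least one objective.

#1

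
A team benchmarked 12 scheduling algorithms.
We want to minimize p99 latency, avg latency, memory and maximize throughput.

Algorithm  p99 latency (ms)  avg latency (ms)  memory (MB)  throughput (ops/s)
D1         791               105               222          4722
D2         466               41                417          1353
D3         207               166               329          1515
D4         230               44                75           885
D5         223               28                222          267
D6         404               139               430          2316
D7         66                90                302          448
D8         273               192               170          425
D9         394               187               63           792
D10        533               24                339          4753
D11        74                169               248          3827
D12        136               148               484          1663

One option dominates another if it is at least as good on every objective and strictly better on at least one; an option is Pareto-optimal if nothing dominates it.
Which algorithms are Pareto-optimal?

D1, D2, D3, D4, D5, D6, D7, D9, D10, D11, D12

D1: not dominated.
D2: not dominated.
D3: not dominated.
D4: not dominated.
D5: not dominated.
D6: not dominated.
D7: not dominated (best p99 latency).
D8: dominated by D4 (p99 latency 230≤273, avg latency 44≤192, memory 75≤170, throughput 885≥425).
D9: not dominated (best memory).
D10: not dominated (best avg latency).
D11: not dominated.
D12: not dominated.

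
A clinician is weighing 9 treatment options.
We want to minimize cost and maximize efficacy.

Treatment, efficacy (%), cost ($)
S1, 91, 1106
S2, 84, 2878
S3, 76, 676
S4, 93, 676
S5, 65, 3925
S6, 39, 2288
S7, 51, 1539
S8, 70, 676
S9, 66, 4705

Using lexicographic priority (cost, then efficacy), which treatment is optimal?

S4

First minimize cost: best is 676, kept {S3, S4, S8}.
Then maximize efficacy: best is 93, kept {S4}.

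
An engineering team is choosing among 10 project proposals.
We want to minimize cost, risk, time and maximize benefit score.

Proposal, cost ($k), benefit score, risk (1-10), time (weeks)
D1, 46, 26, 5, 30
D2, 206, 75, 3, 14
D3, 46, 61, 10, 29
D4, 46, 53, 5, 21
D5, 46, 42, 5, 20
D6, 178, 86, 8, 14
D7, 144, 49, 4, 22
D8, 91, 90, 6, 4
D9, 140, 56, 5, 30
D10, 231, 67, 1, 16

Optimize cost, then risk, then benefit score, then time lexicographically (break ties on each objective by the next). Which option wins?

First minimize cost: best is 46, kept {D1, D3, D4, D5}.
Then minimize risk: best is 5, kept {D1, D4, D5}.
Then maximize benefit score: best is 53, kept {D4}.

D4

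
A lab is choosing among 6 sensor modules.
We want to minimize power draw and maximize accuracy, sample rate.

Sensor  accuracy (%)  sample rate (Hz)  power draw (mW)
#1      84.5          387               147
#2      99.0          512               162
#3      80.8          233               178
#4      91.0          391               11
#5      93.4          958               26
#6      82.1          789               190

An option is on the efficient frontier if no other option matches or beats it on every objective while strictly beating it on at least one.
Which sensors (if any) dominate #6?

#5: accuracy 93.4≥82.1, sample rate 958≥789, power draw 26≤190 — dominates #6.
Others (#1, #2, #3, #4) are each worse than #6 on at least one objective.

#5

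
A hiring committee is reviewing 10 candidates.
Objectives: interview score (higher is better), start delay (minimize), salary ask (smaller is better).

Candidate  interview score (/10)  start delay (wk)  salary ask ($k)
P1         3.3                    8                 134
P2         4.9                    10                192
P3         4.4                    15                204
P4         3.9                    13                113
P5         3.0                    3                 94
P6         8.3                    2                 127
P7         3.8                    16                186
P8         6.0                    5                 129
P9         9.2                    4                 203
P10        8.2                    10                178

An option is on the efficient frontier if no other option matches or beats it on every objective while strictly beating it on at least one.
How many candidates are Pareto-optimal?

4

P1: dominated by P6 (interview score 8.3≥3.3, start delay 2≤8, salary ask 127≤134).
P2: dominated by P6 (interview score 8.3≥4.9, start delay 2≤10, salary ask 127≤192).
P3: dominated by P2 (interview score 4.9≥4.4, start delay 10≤15, salary ask 192≤204).
P4: not dominated.
P5: not dominated (best salary ask).
P6: not dominated (best start delay).
P7: dominated by P4 (interview score 3.9≥3.8, start delay 13≤16, salary ask 113≤186).
P8: dominated by P6 (interview score 8.3≥6.0, start delay 2≤5, salary ask 127≤129).
P9: not dominated (best interview score).
P10: dominated by P6 (interview score 8.3≥8.2, start delay 2≤10, salary ask 127≤178).
Pareto-optimal: P4, P5, P6, P9 → 4.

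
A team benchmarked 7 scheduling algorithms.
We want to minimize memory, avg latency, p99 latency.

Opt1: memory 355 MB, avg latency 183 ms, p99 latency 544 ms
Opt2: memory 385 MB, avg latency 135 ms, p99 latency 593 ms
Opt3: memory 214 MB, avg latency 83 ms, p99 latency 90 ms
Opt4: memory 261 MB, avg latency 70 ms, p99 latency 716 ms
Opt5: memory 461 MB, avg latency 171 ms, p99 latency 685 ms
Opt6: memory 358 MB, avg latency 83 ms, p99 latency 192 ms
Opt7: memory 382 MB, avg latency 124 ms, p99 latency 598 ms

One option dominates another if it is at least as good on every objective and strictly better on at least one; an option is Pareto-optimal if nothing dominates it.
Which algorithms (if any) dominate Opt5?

Opt2: memory 385≤461, avg latency 135≤171, p99 latency 593≤685 — dominates Opt5.
Opt3: memory 214≤461, avg latency 83≤171, p99 latency 90≤685 — dominates Opt5.
Opt6: memory 358≤461, avg latency 83≤171, p99 latency 192≤685 — dominates Opt5.
Opt7: memory 382≤461, avg latency 124≤171, p99 latency 598≤685 — dominates Opt5.
Others (Opt1, Opt4) are each worse than Opt5 on at least one objective.

Opt2, Opt3, Opt6, Opt7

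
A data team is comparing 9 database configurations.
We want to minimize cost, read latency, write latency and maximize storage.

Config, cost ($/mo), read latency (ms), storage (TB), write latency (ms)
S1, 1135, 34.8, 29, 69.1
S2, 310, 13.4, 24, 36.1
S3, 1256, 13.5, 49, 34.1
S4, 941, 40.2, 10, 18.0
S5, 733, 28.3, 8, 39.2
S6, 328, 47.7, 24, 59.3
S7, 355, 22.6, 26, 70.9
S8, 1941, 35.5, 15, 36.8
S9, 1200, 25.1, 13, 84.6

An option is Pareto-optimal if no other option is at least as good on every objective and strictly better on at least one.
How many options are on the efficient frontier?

S1: not dominated.
S2: not dominated (best cost).
S3: not dominated (best storage).
S4: not dominated (best write latency).
S5: dominated by S2 (cost 310≤733, read latency 13.4≤28.3, storage 24≥8, write latency 36.1≤39.2).
S6: dominated by S2 (cost 310≤328, read latency 13.4≤47.7, storage 24≥24, write latency 36.1≤59.3).
S7: not dominated.
S8: dominated by S2 (cost 310≤1941, read latency 13.4≤35.5, storage 24≥15, write latency 36.1≤36.8).
S9: dominated by S2 (cost 310≤1200, read latency 13.4≤25.1, storage 24≥13, write latency 36.1≤84.6).
Pareto-optimal: S1, S2, S3, S4, S7 → 5.

5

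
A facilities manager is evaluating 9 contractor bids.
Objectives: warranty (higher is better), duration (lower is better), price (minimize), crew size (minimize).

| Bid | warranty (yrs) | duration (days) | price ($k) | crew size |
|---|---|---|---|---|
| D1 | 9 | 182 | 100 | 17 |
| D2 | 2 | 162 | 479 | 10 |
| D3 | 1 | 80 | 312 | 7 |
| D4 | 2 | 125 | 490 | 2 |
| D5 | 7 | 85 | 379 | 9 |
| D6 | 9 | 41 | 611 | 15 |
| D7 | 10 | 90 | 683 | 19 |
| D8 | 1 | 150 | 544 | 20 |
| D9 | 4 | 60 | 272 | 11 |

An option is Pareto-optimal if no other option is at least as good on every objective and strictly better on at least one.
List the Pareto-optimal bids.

D1: not dominated (best price).
D2: dominated by D5 (warranty 7≥2, duration 85≤162, price 379≤479, crew size 9≤10).
D3: not dominated.
D4: not dominated (best crew size).
D5: not dominated.
D6: not dominated (best duration).
D7: not dominated (best warranty).
D8: dominated by D3 (warranty 1≥1, duration 80≤150, price 312≤544, crew size 7≤20).
D9: not dominated.

D1, D3, D4, D5, D6, D7, D9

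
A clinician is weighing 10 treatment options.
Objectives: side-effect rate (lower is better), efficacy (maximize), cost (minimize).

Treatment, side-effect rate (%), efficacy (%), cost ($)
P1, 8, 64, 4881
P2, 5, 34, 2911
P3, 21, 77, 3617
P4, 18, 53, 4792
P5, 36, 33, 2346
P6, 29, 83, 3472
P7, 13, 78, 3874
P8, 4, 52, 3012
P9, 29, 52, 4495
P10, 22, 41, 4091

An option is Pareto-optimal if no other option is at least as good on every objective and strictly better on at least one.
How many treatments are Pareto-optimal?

7

P1: not dominated.
P2: not dominated.
P3: not dominated.
P4: dominated by P7 (side-effect rate 13≤18, efficacy 78≥53, cost 3874≤4792).
P5: not dominated (best cost).
P6: not dominated (best efficacy).
P7: not dominated.
P8: not dominated (best side-effect rate).
P9: dominated by P3 (side-effect rate 21≤29, efficacy 77≥52, cost 3617≤4495).
P10: dominated by P3 (side-effect rate 21≤22, efficacy 77≥41, cost 3617≤4091).
Pareto-optimal: P1, P2, P3, P5, P6, P7, P8 → 7.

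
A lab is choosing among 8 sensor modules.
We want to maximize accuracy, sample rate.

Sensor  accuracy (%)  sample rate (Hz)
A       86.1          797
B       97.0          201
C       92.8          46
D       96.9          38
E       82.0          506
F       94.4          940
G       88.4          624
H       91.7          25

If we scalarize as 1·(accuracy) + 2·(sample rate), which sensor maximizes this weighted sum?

F

A: 1·86.1 + 2·797 = 1680.1
B: 1·97.0 + 2·201 = 499.0
C: 1·92.8 + 2·46 = 184.8
D: 1·96.9 + 2·38 = 172.9
E: 1·82.0 + 2·506 = 1094.0
F: 1·94.4 + 2·940 = 1974.4
G: 1·88.4 + 2·624 = 1336.4
H: 1·91.7 + 2·25 = 141.7
Highest: F at 1974.4.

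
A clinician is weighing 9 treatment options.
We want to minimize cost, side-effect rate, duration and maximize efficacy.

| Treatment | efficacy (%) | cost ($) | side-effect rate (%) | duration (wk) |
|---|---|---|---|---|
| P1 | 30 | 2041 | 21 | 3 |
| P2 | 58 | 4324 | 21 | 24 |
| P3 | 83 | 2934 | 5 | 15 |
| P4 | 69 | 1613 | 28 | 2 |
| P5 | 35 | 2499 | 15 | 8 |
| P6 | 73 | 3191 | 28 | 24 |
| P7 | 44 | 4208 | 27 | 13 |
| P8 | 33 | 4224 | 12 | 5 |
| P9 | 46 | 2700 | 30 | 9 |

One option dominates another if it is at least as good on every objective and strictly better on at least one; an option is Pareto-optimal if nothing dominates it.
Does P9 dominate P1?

P9 vs P1: P9 is worse on cost (2700 vs 2041), so it does not dominate P1.

No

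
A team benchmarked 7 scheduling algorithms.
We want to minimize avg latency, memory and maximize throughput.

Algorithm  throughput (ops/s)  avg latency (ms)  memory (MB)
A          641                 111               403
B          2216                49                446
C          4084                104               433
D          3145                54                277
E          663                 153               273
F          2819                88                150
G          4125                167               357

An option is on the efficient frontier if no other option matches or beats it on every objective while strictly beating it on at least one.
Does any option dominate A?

Yes

D vs A: throughput 3145≥641, avg latency 54≤111, memory 277≤403 — D is at least as good on every objective and strictly better on at least one, so D dominates A.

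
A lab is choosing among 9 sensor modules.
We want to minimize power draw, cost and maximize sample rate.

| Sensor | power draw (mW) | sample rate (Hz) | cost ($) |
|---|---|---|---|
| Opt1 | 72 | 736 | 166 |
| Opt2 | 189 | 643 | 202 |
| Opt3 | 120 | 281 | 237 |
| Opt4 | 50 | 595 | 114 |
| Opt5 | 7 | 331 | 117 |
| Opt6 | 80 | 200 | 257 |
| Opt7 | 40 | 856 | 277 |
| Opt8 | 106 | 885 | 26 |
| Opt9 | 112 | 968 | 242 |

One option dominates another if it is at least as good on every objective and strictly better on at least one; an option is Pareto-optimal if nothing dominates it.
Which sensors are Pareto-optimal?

Opt1: not dominated.
Opt2: dominated by Opt1 (power draw 72≤189, sample rate 736≥643, cost 166≤202).
Opt3: dominated by Opt1 (power draw 72≤120, sample rate 736≥281, cost 166≤237).
Opt4: not dominated.
Opt5: not dominated (best power draw).
Opt6: dominated by Opt1 (power draw 72≤80, sample rate 736≥200, cost 166≤257).
Opt7: not dominated.
Opt8: not dominated (best cost).
Opt9: not dominated (best sample rate).

Opt1, Opt4, Opt5, Opt7, Opt8, Opt9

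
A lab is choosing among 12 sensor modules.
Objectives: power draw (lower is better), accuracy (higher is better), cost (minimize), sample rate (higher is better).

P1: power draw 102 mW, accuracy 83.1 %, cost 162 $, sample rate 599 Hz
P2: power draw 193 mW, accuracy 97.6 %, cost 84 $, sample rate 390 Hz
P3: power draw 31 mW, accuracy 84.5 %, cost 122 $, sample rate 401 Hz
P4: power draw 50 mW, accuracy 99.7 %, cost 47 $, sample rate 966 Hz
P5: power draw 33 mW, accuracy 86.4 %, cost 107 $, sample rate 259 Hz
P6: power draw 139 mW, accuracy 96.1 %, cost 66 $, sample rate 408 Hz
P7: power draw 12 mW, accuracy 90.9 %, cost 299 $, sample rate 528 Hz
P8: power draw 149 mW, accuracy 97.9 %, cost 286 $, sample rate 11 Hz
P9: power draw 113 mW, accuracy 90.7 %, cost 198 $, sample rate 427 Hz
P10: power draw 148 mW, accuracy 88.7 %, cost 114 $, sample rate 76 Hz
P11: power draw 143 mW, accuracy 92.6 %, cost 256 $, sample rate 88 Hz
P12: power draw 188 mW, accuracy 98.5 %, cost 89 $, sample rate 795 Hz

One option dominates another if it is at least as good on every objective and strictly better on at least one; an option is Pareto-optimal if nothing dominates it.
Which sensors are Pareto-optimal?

P1: dominated by P4 (power draw 50≤102, accuracy 99.7≥83.1, cost 47≤162, sample rate 966≥599).
P2: dominated by P4 (power draw 50≤193, accuracy 99.7≥97.6, cost 47≤84, sample rate 966≥390).
P3: not dominated.
P4: not dominated (best accuracy).
P5: not dominated.
P6: dominated by P4 (power draw 50≤139, accuracy 99.7≥96.1, cost 47≤66, sample rate 966≥408).
P7: not dominated (best power draw).
P8: dominated by P4 (power draw 50≤149, accuracy 99.7≥97.9, cost 47≤286, sample rate 966≥11).
P9: dominated by P4 (power draw 50≤113, accuracy 99.7≥90.7, cost 47≤198, sample rate 966≥427).
P10: dominated by P4 (power draw 50≤148, accuracy 99.7≥88.7, cost 47≤114, sample rate 966≥76).
P11: dominated by P4 (power draw 50≤143, accuracy 99.7≥92.6, cost 47≤256, sample rate 966≥88).
P12: dominated by P4 (power draw 50≤188, accuracy 99.7≥98.5, cost 47≤89, sample rate 966≥795).

P3, P4, P5, P7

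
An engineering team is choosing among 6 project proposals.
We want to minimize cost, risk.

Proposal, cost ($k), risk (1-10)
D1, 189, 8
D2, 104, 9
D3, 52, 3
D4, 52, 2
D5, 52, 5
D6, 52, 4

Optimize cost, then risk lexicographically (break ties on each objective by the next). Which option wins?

D4

First minimize cost: best is 52, kept {D3, D4, D5, D6}.
Then minimize risk: best is 2, kept {D4}.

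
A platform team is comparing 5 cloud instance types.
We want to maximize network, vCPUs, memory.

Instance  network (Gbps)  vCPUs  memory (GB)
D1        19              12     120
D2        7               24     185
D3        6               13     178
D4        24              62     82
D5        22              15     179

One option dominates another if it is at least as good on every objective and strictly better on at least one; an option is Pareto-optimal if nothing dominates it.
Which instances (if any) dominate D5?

none

D1: worse on network (19 vs 22).
D2: worse on network (7 vs 22).
D3: worse on network (6 vs 22).
D4: worse on memory (82 vs 179).
No option dominates D5.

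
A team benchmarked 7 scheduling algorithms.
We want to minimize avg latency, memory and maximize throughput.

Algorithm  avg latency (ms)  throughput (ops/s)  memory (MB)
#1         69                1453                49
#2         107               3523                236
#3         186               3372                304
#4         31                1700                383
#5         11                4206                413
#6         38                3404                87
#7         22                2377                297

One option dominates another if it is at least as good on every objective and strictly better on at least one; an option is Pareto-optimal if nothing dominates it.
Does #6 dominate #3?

#6 vs #3: avg latency 38≤186, throughput 3404≥3372, memory 87≤304 — #6 is at least as good on every objective with at least one strict improvement.

Yes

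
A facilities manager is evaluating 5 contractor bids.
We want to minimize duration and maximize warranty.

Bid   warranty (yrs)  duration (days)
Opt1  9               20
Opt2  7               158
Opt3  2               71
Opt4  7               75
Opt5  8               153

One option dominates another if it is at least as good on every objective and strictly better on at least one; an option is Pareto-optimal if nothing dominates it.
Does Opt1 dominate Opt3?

Opt1 vs Opt3: warranty 9≥2, duration 20≤71 — Opt1 is at least as good on every objective with at least one strict improvement.

Yes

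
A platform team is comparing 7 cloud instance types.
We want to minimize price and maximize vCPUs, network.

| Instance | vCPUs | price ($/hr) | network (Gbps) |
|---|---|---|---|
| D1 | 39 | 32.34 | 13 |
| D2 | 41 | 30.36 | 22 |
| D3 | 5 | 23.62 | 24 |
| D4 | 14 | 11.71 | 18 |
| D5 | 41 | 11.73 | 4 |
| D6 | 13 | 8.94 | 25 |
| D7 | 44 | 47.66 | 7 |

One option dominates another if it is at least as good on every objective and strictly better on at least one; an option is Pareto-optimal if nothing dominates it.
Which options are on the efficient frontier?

D1: dominated by D2 (vCPUs 41≥39, price 30.36≤32.34, network 22≥13).
D2: not dominated.
D3: dominated by D6 (vCPUs 13≥5, price 8.94≤23.62, network 25≥24).
D4: not dominated.
D5: not dominated.
D6: not dominated (best price).
D7: not dominated (best vCPUs).

D2, D4, D5, D6, D7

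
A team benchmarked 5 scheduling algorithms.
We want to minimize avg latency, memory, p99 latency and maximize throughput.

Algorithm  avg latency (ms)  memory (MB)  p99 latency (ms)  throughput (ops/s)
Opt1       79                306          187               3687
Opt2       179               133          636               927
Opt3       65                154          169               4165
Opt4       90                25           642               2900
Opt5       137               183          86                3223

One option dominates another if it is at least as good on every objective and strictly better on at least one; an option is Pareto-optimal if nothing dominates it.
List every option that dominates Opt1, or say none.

Opt3: avg latency 65≤79, memory 154≤306, p99 latency 169≤187, throughput 4165≥3687 — dominates Opt1.
Others (Opt2, Opt4, Opt5) are each worse than Opt1 on at least one objective.

Opt3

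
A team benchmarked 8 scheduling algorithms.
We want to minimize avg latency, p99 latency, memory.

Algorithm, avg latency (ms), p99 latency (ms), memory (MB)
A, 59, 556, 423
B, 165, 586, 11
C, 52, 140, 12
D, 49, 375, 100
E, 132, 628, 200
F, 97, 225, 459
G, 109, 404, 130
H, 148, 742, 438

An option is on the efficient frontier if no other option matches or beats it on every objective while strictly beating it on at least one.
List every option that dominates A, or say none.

C: avg latency 52≤59, p99 latency 140≤556, memory 12≤423 — dominates A.
D: avg latency 49≤59, p99 latency 375≤556, memory 100≤423 — dominates A.
Others (B, E, F, G, H) are each worse than A on at least one objective.

C, D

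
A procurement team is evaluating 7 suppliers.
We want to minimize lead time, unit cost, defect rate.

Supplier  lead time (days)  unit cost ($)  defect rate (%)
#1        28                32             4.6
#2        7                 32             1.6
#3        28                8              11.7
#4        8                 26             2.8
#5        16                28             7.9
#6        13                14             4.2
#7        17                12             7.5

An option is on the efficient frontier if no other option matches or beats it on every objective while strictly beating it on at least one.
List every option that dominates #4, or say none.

none

#1: worse on lead time (28 vs 8).
#2: worse on unit cost (32 vs 26).
#3: worse on lead time (28 vs 8).
#5: worse on lead time (16 vs 8).
#6: worse on lead time (13 vs 8).
#7: worse on lead time (17 vs 8).
No option dominates #4.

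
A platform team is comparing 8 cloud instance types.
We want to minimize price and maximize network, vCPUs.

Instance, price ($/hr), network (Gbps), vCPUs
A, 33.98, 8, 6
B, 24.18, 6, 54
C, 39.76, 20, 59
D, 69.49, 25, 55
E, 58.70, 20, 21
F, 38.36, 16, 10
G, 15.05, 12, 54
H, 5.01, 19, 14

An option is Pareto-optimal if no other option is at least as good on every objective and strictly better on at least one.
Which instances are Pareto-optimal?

C, D, G, H

A: dominated by G (price 15.05≤33.98, network 12≥8, vCPUs 54≥6).
B: dominated by G (price 15.05≤24.18, network 12≥6, vCPUs 54≥54).
C: not dominated (best vCPUs).
D: not dominated (best network).
E: dominated by C (price 39.76≤58.70, network 20≥20, vCPUs 59≥21).
F: dominated by H (price 5.01≤38.36, network 19≥16, vCPUs 14≥10).
G: not dominated.
H: not dominated (best price).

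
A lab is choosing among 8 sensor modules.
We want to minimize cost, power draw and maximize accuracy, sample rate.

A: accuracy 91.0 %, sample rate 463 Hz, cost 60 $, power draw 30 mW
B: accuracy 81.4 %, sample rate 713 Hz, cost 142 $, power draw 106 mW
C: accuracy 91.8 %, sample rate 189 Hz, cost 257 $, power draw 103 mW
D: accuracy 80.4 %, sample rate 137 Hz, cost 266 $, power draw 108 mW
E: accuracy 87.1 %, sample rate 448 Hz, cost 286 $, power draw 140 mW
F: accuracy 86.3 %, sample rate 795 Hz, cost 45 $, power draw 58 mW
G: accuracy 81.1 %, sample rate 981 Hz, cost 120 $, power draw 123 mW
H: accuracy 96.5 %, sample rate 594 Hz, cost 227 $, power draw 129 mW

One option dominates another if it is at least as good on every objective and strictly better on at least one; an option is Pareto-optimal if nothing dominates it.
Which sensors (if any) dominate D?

A: accuracy 91.0≥80.4, sample rate 463≥137, cost 60≤266, power draw 30≤108 — dominates D.
B: accuracy 81.4≥80.4, sample rate 713≥137, cost 142≤266, power draw 106≤108 — dominates D.
C: accuracy 91.8≥80.4, sample rate 189≥137, cost 257≤266, power draw 103≤108 — dominates D.
F: accuracy 86.3≥80.4, sample rate 795≥137, cost 45≤266, power draw 58≤108 — dominates D.
Others (E, G, H) are each worse than D on at least one objective.

A, B, C, F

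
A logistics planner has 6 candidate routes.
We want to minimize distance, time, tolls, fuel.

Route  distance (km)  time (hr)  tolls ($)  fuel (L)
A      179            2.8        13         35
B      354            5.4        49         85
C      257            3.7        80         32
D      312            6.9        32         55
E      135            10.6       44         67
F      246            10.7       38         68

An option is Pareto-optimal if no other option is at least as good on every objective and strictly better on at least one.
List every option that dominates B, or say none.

A: distance 179≤354, time 2.8≤5.4, tolls 13≤49, fuel 35≤85 — dominates B.
Others (C, D, E, F) are each worse than B on at least one objective.

A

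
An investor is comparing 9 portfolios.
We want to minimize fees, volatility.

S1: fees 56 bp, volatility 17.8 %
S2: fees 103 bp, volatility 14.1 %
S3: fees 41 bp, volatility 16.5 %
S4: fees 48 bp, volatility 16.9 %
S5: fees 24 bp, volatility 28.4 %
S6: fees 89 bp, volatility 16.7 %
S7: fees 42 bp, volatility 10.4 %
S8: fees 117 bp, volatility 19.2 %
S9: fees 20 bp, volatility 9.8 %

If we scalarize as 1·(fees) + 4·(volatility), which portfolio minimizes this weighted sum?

S1: 1·56 + 4·17.8 = 127.2
S2: 1·103 + 4·14.1 = 159.4
S3: 1·41 + 4·16.5 = 107.0
S4: 1·48 + 4·16.9 = 115.6
S5: 1·24 + 4·28.4 = 137.6
S6: 1·89 + 4·16.7 = 155.8
S7: 1·42 + 4·10.4 = 83.6
S8: 1·117 + 4·19.2 = 193.8
S9: 1·20 + 4·9.8 = 59.2
Lowest: S9 at 59.2.

S9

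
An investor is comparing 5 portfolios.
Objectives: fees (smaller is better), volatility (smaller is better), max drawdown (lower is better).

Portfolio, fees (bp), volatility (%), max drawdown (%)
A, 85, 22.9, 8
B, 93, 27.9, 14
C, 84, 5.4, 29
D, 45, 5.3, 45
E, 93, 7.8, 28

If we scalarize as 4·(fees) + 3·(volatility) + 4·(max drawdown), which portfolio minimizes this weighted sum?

D

A: 4·85 + 3·22.9 + 4·8 = 440.7
B: 4·93 + 3·27.9 + 4·14 = 511.7
C: 4·84 + 3·5.4 + 4·29 = 468.2
D: 4·45 + 3·5.3 + 4·45 = 375.9
E: 4·93 + 3·7.8 + 4·28 = 507.4
Lowest: D at 375.9.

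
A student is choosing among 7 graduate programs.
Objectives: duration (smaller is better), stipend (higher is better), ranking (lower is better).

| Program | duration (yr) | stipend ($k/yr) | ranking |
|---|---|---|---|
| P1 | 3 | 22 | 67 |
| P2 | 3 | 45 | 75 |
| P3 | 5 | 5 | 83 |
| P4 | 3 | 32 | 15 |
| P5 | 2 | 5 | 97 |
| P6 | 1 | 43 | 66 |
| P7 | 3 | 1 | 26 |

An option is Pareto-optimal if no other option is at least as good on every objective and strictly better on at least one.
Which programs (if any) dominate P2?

none

P1: worse on stipend (22 vs 45).
P3: worse on duration (5 vs 3).
P4: worse on stipend (32 vs 45).
P5: worse on stipend (5 vs 45).
P6: worse on stipend (43 vs 45).
P7: worse on stipend (1 vs 45).
No option dominates P2.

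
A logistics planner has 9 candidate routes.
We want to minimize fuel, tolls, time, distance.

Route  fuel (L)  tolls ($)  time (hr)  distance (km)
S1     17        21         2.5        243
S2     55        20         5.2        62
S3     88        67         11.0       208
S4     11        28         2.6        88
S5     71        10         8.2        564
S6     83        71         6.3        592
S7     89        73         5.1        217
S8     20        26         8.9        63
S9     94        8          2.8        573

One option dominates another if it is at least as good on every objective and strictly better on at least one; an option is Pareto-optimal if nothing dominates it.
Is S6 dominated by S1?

Yes

S1 vs S6: fuel 17≤83, tolls 21≤71, time 2.5≤6.3, distance 243≤592 — S1 is at least as good on every objective with at least one strict improvement.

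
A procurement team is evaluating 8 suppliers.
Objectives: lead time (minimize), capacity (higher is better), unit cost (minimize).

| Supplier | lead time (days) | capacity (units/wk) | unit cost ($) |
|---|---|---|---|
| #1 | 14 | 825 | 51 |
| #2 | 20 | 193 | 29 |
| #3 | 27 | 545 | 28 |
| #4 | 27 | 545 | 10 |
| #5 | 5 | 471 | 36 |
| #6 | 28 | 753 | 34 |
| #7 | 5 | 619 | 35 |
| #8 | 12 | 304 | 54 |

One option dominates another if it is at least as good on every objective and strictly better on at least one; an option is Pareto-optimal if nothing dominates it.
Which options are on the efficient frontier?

#1, #2, #4, #6, #7

#1: not dominated (best capacity).
#2: not dominated.
#3: dominated by #4 (lead time 27≤27, capacity 545≥545, unit cost 10≤28).
#4: not dominated (best unit cost).
#5: dominated by #7 (lead time 5≤5, capacity 619≥471, unit cost 35≤36).
#6: not dominated.
#7: not dominated.
#8: dominated by #5 (lead time 5≤12, capacity 471≥304, unit cost 36≤54).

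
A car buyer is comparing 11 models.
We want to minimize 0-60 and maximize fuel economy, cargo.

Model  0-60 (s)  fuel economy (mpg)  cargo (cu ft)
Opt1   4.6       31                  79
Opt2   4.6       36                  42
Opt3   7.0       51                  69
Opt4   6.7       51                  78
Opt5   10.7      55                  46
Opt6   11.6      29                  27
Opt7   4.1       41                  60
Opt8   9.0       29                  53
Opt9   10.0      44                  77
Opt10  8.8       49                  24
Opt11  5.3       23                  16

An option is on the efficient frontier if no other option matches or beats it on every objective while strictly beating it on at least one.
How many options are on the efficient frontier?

Opt1: not dominated (best cargo).
Opt2: dominated by Opt7 (0-60 4.1≤4.6, fuel economy 41≥36, cargo 60≥42).
Opt3: dominated by Opt4 (0-60 6.7≤7.0, fuel economy 51≥51, cargo 78≥69).
Opt4: not dominated.
Opt5: not dominated (best fuel economy).
Opt6: dominated by Opt1 (0-60 4.6≤11.6, fuel economy 31≥29, cargo 79≥27).
Opt7: not dominated (best 0-60).
Opt8: dominated by Opt1 (0-60 4.6≤9.0, fuel economy 31≥29, cargo 79≥53).
Opt9: dominated by Opt4 (0-60 6.7≤10.0, fuel economy 51≥44, cargo 78≥77).
Opt10: dominated by Opt3 (0-60 7.0≤8.8, fuel economy 51≥49, cargo 69≥24).
Opt11: dominated by Opt1 (0-60 4.6≤5.3, fuel economy 31≥23, cargo 79≥16).
Pareto-optimal: Opt1, Opt4, Opt5, Opt7 → 4.

4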